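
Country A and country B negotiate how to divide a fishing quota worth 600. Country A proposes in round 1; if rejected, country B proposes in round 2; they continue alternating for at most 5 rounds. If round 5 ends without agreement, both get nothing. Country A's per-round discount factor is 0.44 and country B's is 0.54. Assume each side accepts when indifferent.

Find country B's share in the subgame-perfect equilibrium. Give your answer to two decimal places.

224.55

Round 5 (country A proposes): rejection yields 0 for country B; country A offers 0 and keeps 600.
Round 4 (country B proposes): country A can get 600 next round, worth 0.44 × 600 = 264 now. Country B offers 264 and keeps 600 − 264 = 336.
Round 3 (country A proposes): country B can get 336 next round, worth 0.54 × 336 = 181.44 now. Country A offers 181.44 and keeps 600 − 181.44 = 418.56.
Round 2 (country B proposes): country A can get 418.56 next round, worth 0.44 × 418.56 = 184.1664 now. Country B offers 184.1664 and keeps 600 − 184.1664 = 415.8336.
Round 1 (country A proposes): country B can get 415.8336 next round, worth 0.54 × 415.8336 = 224.550144 now, so country A offers 224.550144, keeping 375.449856.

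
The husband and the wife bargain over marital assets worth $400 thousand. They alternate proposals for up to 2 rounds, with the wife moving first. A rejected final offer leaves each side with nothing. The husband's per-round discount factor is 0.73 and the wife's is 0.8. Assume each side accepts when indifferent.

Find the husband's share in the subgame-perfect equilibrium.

292

Round 2 (the husband proposes): the wife will accept anything ≥ 0, so the husband offers 0 and keeps 400.
Round 1 (the wife proposes): the husband can get 400 next round, worth 0.73 × 400 = 292 now, so the wife offers 292, keeping 108.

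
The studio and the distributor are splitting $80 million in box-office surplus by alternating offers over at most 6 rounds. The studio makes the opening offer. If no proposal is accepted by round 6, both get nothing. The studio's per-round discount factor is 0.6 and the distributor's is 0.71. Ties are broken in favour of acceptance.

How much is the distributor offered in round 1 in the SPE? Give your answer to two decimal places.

Work backward from the last round.
Round 6 (the distributor proposes): the studio will accept anything ≥ 0, so the distributor offers 0 and keeps 80.
Round 5 (the studio proposes): the distributor can get 80 next round, worth 0.71 × 80 = 56.8 now. The studio offers 56.8 and keeps 80 − 56.8 = 23.2.
Round 4 (the distributor proposes): the studio can get 23.2 next round, worth 0.6 × 23.2 = 13.92 now; the distributor offers that and keeps 66.08.
Round 3 (the studio proposes): the distributor can get 66.08 next round, worth 0.71 × 66.08 = 46.9168 now; the studio offers that and keeps 33.0832.
Round 2 (the distributor proposes): the studio can get 33.0832 next round, worth 0.6 × 33.0832 = 19.84992 now; the distributor offers that and keeps 60.15008.
Round 1 (the studio proposes): the distributor can get 60.15008 next round, worth 0.71 × 60.15008 = 42.7065568 now; the studio offers that and keeps 37.2934432.

42.71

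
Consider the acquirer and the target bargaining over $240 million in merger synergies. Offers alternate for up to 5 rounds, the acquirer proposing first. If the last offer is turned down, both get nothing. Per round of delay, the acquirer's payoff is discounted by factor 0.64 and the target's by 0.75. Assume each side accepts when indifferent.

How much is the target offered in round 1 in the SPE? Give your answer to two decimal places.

Round 5 (the acquirer proposes): the target will accept anything ≥ 0, so the acquirer offers 0 and keeps 240.
Round 4 (the target proposes): the acquirer can get 240 next round, worth 0.64 × 240 = 153.6 now, so the target offers 153.6, keeping 86.4.
Round 3 (the acquirer proposes): the target can get 86.4 next round, worth 0.75 × 86.4 = 64.8 now; the acquirer offers that and keeps 175.2.
Round 2 (the target proposes): the acquirer can get 175.2 next round, worth 0.64 × 175.2 = 112.128 now, so the target offers 112.128, keeping 127.872.
Round 1 (the acquirer proposes): the target can get 127.872 next round, worth 0.75 × 127.872 = 95.904 now; the acquirer offers that and keeps 144.096.

95.90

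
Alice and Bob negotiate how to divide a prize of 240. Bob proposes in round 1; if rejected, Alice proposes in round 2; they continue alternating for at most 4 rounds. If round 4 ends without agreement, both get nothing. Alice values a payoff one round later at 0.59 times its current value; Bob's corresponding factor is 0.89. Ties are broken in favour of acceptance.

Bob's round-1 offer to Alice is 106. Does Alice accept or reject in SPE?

Accept

Round 4 (Alice proposes): Bob will accept anything ≥ 0, so Alice offers 0 and keeps 240.
Round 3 (Bob proposes): Alice can get 240 next round, worth 0.59 × 240 = 141.6 now. Bob offers 141.6 and keeps 240 − 141.6 = 98.4.
Round 2 (Alice proposes): Bob can get 98.4 next round, worth 0.89 × 98.4 = 87.576 now; Alice offers that and keeps 152.424.
So by rejecting in round 1, Alice gets 152.424 next round, worth 0.59 × 152.424 = 89.93016 now.
Offer 106 ≥ 89.93016, so Alice accepts.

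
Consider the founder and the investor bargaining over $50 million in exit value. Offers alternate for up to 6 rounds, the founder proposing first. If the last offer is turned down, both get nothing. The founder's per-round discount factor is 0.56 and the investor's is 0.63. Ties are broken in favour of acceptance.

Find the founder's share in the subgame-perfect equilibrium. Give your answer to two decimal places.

27.33

By backward induction:
Round 6 (the investor proposes): the founder will accept anything ≥ 0, so the investor offers 0 and keeps 50.
Round 5 (the founder proposes): the investor can get 50 next round, worth 0.63 × 50 = 31.5 now, so the founder offers 31.5, keeping 18.5.
Round 4 (the investor proposes): the founder can get 18.5 next round, worth 0.56 × 18.5 = 10.36 now; the investor offers that and keeps 39.64.
Round 3 (the founder proposes): the investor can get 39.64 next round, worth 0.63 × 39.64 = 24.9732 now; the founder offers that and keeps 25.0268.
Round 2 (the investor proposes): the founder can get 25.0268 next round, worth 0.56 × 25.0268 = 14.015008 now, so the investor offers 14.015008, keeping 35.984992.
Round 1 (the founder proposes): the investor can get 35.984992 next round, worth 0.63 × 35.984992 = 22.67054496 now; the founder offers that and keeps 27.32945504.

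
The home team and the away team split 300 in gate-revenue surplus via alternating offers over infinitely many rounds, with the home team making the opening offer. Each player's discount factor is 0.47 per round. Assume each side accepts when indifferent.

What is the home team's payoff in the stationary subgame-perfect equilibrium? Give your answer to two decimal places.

204.08

When the home team proposes, the away team accepts any offer worth at least 0.47 times what the away team would get by proposing next round; and vice versa.
This gives x = 300 − 0.47y and y = 300 − 0.47x, where x and y are each side's share when it proposes.
Hence (1 − 0.47·0.47)x = 300(1 − 0.47), i.e. 0.7791·x = 159.
x ≈ 204.0816; the away team's share is 300 − x ≈ 95.9184.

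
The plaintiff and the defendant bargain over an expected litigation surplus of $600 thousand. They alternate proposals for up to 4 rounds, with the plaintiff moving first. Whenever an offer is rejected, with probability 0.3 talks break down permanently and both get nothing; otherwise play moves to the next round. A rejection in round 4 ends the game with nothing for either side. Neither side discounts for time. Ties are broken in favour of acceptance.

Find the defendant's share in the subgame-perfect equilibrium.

331.8

By backward induction:
Round 4 (the defendant proposes): rejection yields 0 for the plaintiff; the defendant offers 0 and keeps 600.
Round 3 (the plaintiff proposes): rejecting gives the defendant an expected 0.7 × 600 = 420; the plaintiff offers that and keeps 180.
Round 2 (the defendant proposes): rejecting gives the plaintiff an expected 0.7 × 180 = 126. The defendant offers 126 and keeps 600 − 126 = 474.
Round 1 (the plaintiff proposes): rejecting gives the defendant an expected 0.7 × 474 = 331.8. The plaintiff offers 331.8 and keeps 600 − 331.8 = 268.2.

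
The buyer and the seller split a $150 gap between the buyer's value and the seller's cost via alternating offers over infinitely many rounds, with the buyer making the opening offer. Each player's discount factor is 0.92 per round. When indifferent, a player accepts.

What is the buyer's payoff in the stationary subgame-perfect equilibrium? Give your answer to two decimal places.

78.13

In a stationary SPE each proposer offers the other exactly their discounted continuation value.
If the buyer keeps x when proposing and the seller keeps y when proposing, then x = 150 − 0.92y and y = 150 − 0.92x.
Solving: x = 150(1 − 0.92) / (1 − 0.92·0.92) = 12 / 0.1536 = 78.125.
The seller gets 150 − 78.125 = 71.875.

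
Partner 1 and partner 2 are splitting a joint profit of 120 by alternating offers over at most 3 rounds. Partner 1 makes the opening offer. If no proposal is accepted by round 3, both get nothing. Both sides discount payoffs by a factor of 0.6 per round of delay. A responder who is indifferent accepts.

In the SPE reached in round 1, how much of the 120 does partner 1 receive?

91.2

Round 3 (partner 1 proposes): partner 2 will accept anything ≥ 0, so partner 1 offers 0 and keeps 120.
Round 2 (partner 2 proposes): partner 1 can get 120 next round, worth 0.6 × 120 = 72 now, so partner 2 offers 72, keeping 48.
Round 1 (partner 1 proposes): partner 2 can get 48 next round, worth 0.6 × 48 = 28.8 now; partner 1 offers that and keeps 91.2.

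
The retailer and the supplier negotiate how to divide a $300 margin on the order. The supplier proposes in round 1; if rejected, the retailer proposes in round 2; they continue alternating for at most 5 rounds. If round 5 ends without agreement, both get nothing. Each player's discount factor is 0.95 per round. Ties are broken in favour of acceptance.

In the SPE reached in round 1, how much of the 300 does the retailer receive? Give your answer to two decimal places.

Round 5 (the supplier proposes): the retailer will accept anything ≥ 0, so the supplier offers 0 and keeps 300.
Round 4 (the retailer proposes): the supplier can get 300 next round, worth 0.95 × 300 = 285 now, so the retailer offers 285, keeping 15.
Round 3 (the supplier proposes): the retailer can get 15 next round, worth 0.95 × 15 = 14.25 now; the supplier offers that and keeps 285.75.
Round 2 (the retailer proposes): the supplier can get 285.75 next round, worth 0.95 × 285.75 = 271.4625 now. The retailer offers 271.4625 and keeps 300 − 271.4625 = 28.5375.
Round 1 (the supplier proposes): the retailer can get 28.5375 next round, worth 0.95 × 28.5375 = 27.110625 now. The supplier offers 27.110625 and keeps 300 − 27.110625 = 272.889375.

27.11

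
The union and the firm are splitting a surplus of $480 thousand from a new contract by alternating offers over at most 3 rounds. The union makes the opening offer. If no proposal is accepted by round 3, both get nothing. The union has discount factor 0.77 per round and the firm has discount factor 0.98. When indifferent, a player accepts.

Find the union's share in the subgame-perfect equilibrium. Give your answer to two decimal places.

371.81

By backward induction:
Round 3 (the union proposes): rejection yields 0 for the firm; the union offers 0 and keeps 480.
Round 2 (the firm proposes): the union can get 480 next round, worth 0.77 × 480 = 369.6 now; the firm offers that and keeps 110.4.
Round 1 (the union proposes): the firm can get 110.4 next round, worth 0.98 × 110.4 = 108.192 now, so the union offers 108.192, keeping 371.808.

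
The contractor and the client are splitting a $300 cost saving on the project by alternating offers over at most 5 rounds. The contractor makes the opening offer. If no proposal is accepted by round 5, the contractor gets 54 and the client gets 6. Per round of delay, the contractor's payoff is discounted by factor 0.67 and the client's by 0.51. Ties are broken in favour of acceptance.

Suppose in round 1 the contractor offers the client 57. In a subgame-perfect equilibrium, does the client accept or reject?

Reject

Round 5 (the contractor proposes): the client gets 6 if talks fail, so the contractor offers 6 and keeps 294.
Round 4 (the client proposes): the contractor can get 294 next round, worth 0.67 × 294 = 196.98 now, so the client offers 196.98, keeping 103.02.
Round 3 (the contractor proposes): the client can get 103.02 next round, worth 0.51 × 103.02 = 52.5402 now; the contractor offers that and keeps 247.4598.
Round 2 (the client proposes): the contractor can get 247.4598 next round, worth 0.67 × 247.4598 = 165.798066 now, so the client offers 165.798066, keeping 134.201934.
So by rejecting in round 1, the client gets 134.201934 next round, worth 0.51 × 134.201934 = 68.44298634 now.
Offer 57 < 68.44298634, so the client rejects.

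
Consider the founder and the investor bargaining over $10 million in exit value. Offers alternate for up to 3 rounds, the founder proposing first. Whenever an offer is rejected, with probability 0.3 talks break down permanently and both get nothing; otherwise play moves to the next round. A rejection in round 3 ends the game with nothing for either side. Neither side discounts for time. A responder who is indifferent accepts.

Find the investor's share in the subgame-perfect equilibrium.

By backward induction:
Round 3 (the founder proposes): rejection yields 0 for the investor; the founder offers 0 and keeps 10.
Round 2 (the investor proposes): rejecting gives the founder an expected 0.7 × 10 = 7, so the investor offers 7, keeping 3.
Round 1 (the founder proposes): rejecting gives the investor an expected 0.7 × 3 = 2.1, so the founder offers 2.1, keeping 7.9.

2.1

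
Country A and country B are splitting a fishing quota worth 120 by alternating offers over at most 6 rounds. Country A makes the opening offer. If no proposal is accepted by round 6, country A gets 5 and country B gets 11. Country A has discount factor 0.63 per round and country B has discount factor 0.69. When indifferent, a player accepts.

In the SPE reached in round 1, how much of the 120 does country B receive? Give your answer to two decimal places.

Round 6 (country B proposes): country A gets 5 if talks fail, so country B offers 5 and keeps 115.
Round 5 (country A proposes): country B can get 115 next round, worth 0.69 × 115 = 79.35 now, so country A offers 79.35, keeping 40.65.
Round 4 (country B proposes): country A can get 40.65 next round, worth 0.63 × 40.65 = 25.6095 now, so country B offers 25.6095, keeping 94.3905.
Round 3 (country A proposes): country B can get 94.3905 next round, worth 0.69 × 94.3905 = 65.129445 now; country A offers that and keeps 54.870555.
Round 2 (country B proposes): country A can get 54.870555 next round, worth 0.63 × 54.870555 = 34.56844965 now. Country B offers 34.56844965 and keeps 120 − 34.56844965 = 85.43155035.
Round 1 (country A proposes): country B can get 85.43155035 next round, worth 0.69 × 85.43155035 = 58.9477697415 now, so country A offers 58.9477697415, keeping 61.0522302585.

58.95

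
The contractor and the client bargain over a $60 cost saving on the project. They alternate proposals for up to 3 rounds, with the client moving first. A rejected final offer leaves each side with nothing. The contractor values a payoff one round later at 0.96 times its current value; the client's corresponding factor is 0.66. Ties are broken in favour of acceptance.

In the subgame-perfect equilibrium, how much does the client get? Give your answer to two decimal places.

40.42

Round 3 (the client proposes): rejection yields 0 for the contractor; the client offers 0 and keeps 60.
Round 2 (the contractor proposes): the client can get 60 next round, worth 0.66 × 60 = 39.6 now. The contractor offers 39.6 and keeps 60 − 39.6 = 20.4.
Round 1 (the client proposes): the contractor can get 20.4 next round, worth 0.96 × 20.4 = 19.584 now. The client offers 19.584 and keeps 60 − 19.584 = 40.416.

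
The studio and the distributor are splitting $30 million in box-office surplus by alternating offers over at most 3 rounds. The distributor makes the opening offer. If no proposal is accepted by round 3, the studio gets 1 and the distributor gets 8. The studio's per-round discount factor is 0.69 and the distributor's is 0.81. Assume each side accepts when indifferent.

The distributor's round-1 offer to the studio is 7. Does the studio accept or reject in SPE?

Round 3 (the distributor proposes): the studio gets 1 if talks fail, so the distributor offers 1 and keeps 29.
Round 2 (the studio proposes): the distributor can get 29 next round, worth 0.81 × 29 = 23.49 now; the studio offers that and keeps 6.51.
So by rejecting in round 1, the studio gets 6.51 next round, worth 0.69 × 6.51 = 4.4919 now.
Offer 7 ≥ 4.4919, so the studio accepts.

Accept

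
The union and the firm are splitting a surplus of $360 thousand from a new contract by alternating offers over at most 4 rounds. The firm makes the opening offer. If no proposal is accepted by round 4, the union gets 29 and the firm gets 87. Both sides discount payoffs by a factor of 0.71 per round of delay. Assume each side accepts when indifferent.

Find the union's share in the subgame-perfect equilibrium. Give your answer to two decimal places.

171.83

Round 4 (the union proposes): the firm gets 87 if talks fail, so the union offers 87 and keeps 273.
Round 3 (the firm proposes): the union can get 273 next round, worth 0.71 × 273 = 193.83 now, so the firm offers 193.83, keeping 166.17.
Round 2 (the union proposes): the firm can get 166.17 next round, worth 0.71 × 166.17 = 117.9807 now. The union offers 117.9807 and keeps 360 − 117.9807 = 242.0193.
Round 1 (the firm proposes): the union can get 242.0193 next round, worth 0.71 × 242.0193 = 171.833703 now. The firm offers 171.833703 and keeps 360 − 171.833703 = 188.166297.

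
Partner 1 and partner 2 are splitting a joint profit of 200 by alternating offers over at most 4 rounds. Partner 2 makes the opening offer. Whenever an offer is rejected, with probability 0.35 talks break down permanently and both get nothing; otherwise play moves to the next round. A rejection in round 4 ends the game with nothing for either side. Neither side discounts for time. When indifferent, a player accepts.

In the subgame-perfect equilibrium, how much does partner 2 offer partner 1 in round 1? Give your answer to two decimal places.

By backward induction:
Round 4 (partner 1 proposes): partner 2 will accept anything ≥ 0, so partner 1 offers 0 and keeps 200.
Round 3 (partner 2 proposes): rejecting gives partner 1 an expected 0.65 × 200 = 130. Partner 2 offers 130 and keeps 200 − 130 = 70.
Round 2 (partner 1 proposes): rejecting gives partner 2 an expected 0.65 × 70 = 45.5, so partner 1 offers 45.5, keeping 154.5.
Round 1 (partner 2 proposes): rejecting gives partner 1 an expected 0.65 × 154.5 = 100.425. Partner 2 offers 100.425 and keeps 200 − 100.425 = 99.575.

100.43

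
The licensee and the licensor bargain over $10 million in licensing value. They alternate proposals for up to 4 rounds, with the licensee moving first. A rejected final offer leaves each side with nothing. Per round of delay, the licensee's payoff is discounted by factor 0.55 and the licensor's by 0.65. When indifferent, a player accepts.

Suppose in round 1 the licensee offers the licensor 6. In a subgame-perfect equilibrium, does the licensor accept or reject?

Round 4 (the licensor proposes): the licensee will accept anything ≥ 0, so the licensor offers 0 and keeps 10.
Round 3 (the licensee proposes): the licensor can get 10 next round, worth 0.65 × 10 = 6.5 now. The licensee offers 6.5 and keeps 10 − 6.5 = 3.5.
Round 2 (the licensor proposes): the licensee can get 3.5 next round, worth 0.55 × 3.5 = 1.925 now; the licensor offers that and keeps 8.075.
So by rejecting in round 1, the licensor gets 8.075 next round, worth 0.65 × 8.075 = 5.24875 now.
Offer 6 ≥ 5.24875, so the licensor accepts.

Accept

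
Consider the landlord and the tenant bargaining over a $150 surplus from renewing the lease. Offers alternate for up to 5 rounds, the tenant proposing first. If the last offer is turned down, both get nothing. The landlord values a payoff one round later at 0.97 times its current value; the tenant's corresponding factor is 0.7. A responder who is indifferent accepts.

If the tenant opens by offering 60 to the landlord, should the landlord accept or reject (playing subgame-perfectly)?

Reject

Round 5 (the tenant proposes): rejection yields 0 for the landlord; the tenant offers 0 and keeps 150.
Round 4 (the landlord proposes): the tenant can get 150 next round, worth 0.7 × 150 = 105 now, so the landlord offers 105, keeping 45.
Round 3 (the tenant proposes): the landlord can get 45 next round, worth 0.97 × 45 = 43.65 now; the tenant offers that and keeps 106.35.
Round 2 (the landlord proposes): the tenant can get 106.35 next round, worth 0.7 × 106.35 = 74.445 now; the landlord offers that and keeps 75.555.
So by rejecting in round 1, the landlord gets 75.555 next round, worth 0.97 × 75.555 = 73.28835 now.
Offer 60 < 73.28835, so the landlord rejects.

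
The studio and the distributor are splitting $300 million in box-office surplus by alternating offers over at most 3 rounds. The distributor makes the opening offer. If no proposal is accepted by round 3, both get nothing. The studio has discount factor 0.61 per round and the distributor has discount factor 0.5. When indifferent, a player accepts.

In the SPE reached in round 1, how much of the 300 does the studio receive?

Round 3 (the distributor proposes): the studio will accept anything ≥ 0, so the distributor offers 0 and keeps 300.
Round 2 (the studio proposes): the distributor can get 300 next round, worth 0.5 × 300 = 150 now. The studio offers 150 and keeps 300 − 150 = 150.
Round 1 (the distributor proposes): the studio can get 150 next round, worth 0.61 × 150 = 91.5 now; the distributor offers that and keeps 208.5.

91.5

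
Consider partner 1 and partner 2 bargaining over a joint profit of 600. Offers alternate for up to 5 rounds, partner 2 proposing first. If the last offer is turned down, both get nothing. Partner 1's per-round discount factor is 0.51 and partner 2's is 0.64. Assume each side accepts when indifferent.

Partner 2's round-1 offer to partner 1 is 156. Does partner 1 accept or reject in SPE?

Round 5 (partner 2 proposes): rejection yields 0 for partner 1; partner 2 offers 0 and keeps 600.
Round 4 (partner 1 proposes): partner 2 can get 600 next round, worth 0.64 × 600 = 384 now; partner 1 offers that and keeps 216.
Round 3 (partner 2 proposes): partner 1 can get 216 next round, worth 0.51 × 216 = 110.16 now; partner 2 offers that and keeps 489.84.
Round 2 (partner 1 proposes): partner 2 can get 489.84 next round, worth 0.64 × 489.84 = 313.4976 now, so partner 1 offers 313.4976, keeping 286.5024.
So by rejecting in round 1, partner 1 gets 286.5024 next round, worth 0.51 × 286.5024 = 146.116224 now.
Offer 156 ≥ 146.116224, so partner 1 accepts.

Accept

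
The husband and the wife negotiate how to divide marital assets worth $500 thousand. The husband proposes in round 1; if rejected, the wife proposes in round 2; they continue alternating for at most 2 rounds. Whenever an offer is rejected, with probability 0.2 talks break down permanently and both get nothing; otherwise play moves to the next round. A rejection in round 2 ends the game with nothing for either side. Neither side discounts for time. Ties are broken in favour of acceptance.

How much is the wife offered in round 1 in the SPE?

400

By backward induction:
Round 2 (the wife proposes): the husband will accept anything ≥ 0, so the wife offers 0 and keeps 500.
Round 1 (the husband proposes): rejecting gives the wife an expected 0.8 × 500 = 400. The husband offers 400 and keeps 500 − 400 = 100.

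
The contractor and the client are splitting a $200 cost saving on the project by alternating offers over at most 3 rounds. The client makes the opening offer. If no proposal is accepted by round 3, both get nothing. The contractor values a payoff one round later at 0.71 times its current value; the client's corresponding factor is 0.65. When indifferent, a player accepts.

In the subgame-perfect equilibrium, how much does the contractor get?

Round 3 (the client proposes): rejection yields 0 for the contractor; the client offers 0 and keeps 200.
Round 2 (the contractor proposes): the client can get 200 next round, worth 0.65 × 200 = 130 now. The contractor offers 130 and keeps 200 − 130 = 70.
Round 1 (the client proposes): the contractor can get 70 next round, worth 0.71 × 70 = 49.7 now. The client offers 49.7 and keeps 200 − 49.7 = 150.3.

49.7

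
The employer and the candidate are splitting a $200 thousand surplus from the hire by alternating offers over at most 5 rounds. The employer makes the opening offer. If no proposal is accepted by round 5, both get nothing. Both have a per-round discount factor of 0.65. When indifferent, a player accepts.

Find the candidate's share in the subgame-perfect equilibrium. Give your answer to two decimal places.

64.72

Solve by backward induction from round 5.
Round 5 (the employer proposes): the candidate will accept anything ≥ 0, so the employer offers 0 and keeps 200.
Round 4 (the candidate proposes): the employer can get 200 next round, worth 0.65 × 200 = 130 now. The candidate offers 130 and keeps 200 − 130 = 70.
Round 3 (the employer proposes): the candidate can get 70 next round, worth 0.65 × 70 = 45.5 now, so the employer offers 45.5, keeping 154.5.
Round 2 (the candidate proposes): the employer can get 154.5 next round, worth 0.65 × 154.5 = 100.425 now; the candidate offers that and keeps 99.575.
Round 1 (the employer proposes): the candidate can get 99.575 next round, worth 0.65 × 99.575 = 64.72375 now, so the employer offers 64.72375, keeping 135.27625.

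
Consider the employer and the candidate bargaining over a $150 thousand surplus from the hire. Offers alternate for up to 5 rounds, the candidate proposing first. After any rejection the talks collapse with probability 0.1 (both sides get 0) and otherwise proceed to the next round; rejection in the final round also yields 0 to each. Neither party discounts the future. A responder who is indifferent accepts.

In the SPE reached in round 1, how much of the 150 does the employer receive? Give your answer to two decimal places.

24.44

By backward induction:
Round 5 (the candidate proposes): rejection yields 0 for the employer; the candidate offers 0 and keeps 150.
Round 4 (the employer proposes): rejecting gives the candidate an expected 0.9 × 150 = 135; the employer offers that and keeps 15.
Round 3 (the candidate proposes): rejecting gives the employer an expected 0.9 × 15 = 13.5. The candidate offers 13.5 and keeps 150 − 13.5 = 136.5.
Round 2 (the employer proposes): rejecting gives the candidate an expected 0.9 × 136.5 = 122.85; the employer offers that and keeps 27.15.
Round 1 (the candidate proposes): rejecting gives the employer an expected 0.9 × 27.15 = 24.435, so the candidate offers 24.435, keeping 125.565.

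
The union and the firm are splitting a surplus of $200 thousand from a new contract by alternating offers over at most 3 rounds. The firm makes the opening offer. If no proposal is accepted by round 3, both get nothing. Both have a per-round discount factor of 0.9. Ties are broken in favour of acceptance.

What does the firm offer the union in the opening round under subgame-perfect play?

18

Round 3 (the firm proposes): the union will accept anything ≥ 0, so the firm offers 0 and keeps 200.
Round 2 (the union proposes): the firm can get 200 next round, worth 0.9 × 200 = 180 now; the union offers that and keeps 20.
Round 1 (the firm proposes): the union can get 20 next round, worth 0.9 × 20 = 18 now, so the firm offers 18, keeping 182.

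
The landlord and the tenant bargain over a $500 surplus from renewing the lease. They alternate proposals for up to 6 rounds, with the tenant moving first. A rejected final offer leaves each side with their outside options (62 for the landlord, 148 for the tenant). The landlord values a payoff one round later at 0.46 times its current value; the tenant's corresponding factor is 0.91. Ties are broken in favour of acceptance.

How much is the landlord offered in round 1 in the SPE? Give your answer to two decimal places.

57.74

Round 6 (the landlord proposes): the tenant gets 148 if talks fail, so the landlord offers 148 and keeps 352.
Round 5 (the tenant proposes): the landlord can get 352 next round, worth 0.46 × 352 = 161.92 now. The tenant offers 161.92 and keeps 500 − 161.92 = 338.08.
Round 4 (the landlord proposes): the tenant can get 338.08 next round, worth 0.91 × 338.08 = 307.6528 now; the landlord offers that and keeps 192.3472.
Round 3 (the tenant proposes): the landlord can get 192.3472 next round, worth 0.46 × 192.3472 = 88.479712 now, so the tenant offers 88.479712, keeping 411.520288.
Round 2 (the landlord proposes): the tenant can get 411.520288 next round, worth 0.91 × 411.520288 = 374.48346208 now, so the landlord offers 374.48346208, keeping 125.51653792.
Round 1 (the tenant proposes): the landlord can get 125.51653792 next round, worth 0.46 × 125.51653792 = 57.7376074432 now; the tenant offers that and keeps 442.2623925568.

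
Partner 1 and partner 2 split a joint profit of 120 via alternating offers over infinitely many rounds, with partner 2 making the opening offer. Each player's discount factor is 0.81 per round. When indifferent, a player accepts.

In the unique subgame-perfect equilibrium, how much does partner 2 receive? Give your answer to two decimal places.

In a stationary SPE each proposer offers the other exactly their discounted continuation value.
If partner 2 keeps x when proposing and partner 1 keeps y when proposing, then x = 120 − 0.81y and y = 120 − 0.81x.
Solving: x = 120(1 − 0.81) / (1 − 0.81·0.81) = 22.8 / 0.3439 ≈ 66.2983.
Partner 1 gets 120 − 66.2983 ≈ 53.7017.

66.30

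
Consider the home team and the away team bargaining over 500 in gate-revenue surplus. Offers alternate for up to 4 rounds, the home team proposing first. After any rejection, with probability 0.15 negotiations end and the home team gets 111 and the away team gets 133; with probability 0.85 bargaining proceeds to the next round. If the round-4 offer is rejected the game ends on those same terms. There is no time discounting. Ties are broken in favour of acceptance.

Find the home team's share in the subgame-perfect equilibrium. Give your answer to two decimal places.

Round 4 (the away team proposes): the home team gets 111 if talks fail, so the away team offers 111 and keeps 389.
Round 3 (the home team proposes): rejecting gives the away team an expected 0.85 × 389 + 0.15 × 133 = 350.6, so the home team offers 350.6, keeping 149.4.
Round 2 (the away team proposes): rejecting gives the home team an expected 0.85 × 149.4 + 0.15 × 111 = 143.64; the away team offers that and keeps 356.36.
Round 1 (the home team proposes): rejecting gives the away team an expected 0.85 × 356.36 + 0.15 × 133 = 322.856; the home team offers that and keeps 177.144.

177.14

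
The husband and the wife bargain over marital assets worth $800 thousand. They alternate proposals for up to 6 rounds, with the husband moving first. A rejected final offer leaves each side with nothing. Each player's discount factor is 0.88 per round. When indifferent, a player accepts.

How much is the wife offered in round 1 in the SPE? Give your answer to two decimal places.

572.09

Round 6 (the wife proposes): the husband will accept anything ≥ 0, so the wife offers 0 and keeps 800.
Round 5 (the husband proposes): the wife can get 800 next round, worth 0.88 × 800 = 704 now; the husband offers that and keeps 96.
Round 4 (the wife proposes): the husband can get 96 next round, worth 0.88 × 96 = 84.48 now. The wife offers 84.48 and keeps 800 − 84.48 = 715.52.
Round 3 (the husband proposes): the wife can get 715.52 next round, worth 0.88 × 715.52 = 629.6576 now; the husband offers that and keeps 170.3424.
Round 2 (the wife proposes): the husband can get 170.3424 next round, worth 0.88 × 170.3424 = 149.901312 now, so the wife offers 149.901312, keeping 650.098688.
Round 1 (the husband proposes): the wife can get 650.098688 next round, worth 0.88 × 650.098688 = 572.08684544 now. The husband offers 572.08684544 and keeps 800 − 572.08684544 = 227.91315456.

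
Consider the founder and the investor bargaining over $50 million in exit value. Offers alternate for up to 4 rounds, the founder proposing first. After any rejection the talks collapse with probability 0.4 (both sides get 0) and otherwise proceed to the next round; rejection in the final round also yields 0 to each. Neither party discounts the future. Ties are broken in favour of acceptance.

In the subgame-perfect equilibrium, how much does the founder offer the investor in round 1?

Round 4 (the investor proposes): the founder will accept anything ≥ 0, so the investor offers 0 and keeps 50.
Round 3 (the founder proposes): rejecting gives the investor an expected 0.6 × 50 = 30; the founder offers that and keeps 20.
Round 2 (the investor proposes): rejecting gives the founder an expected 0.6 × 20 = 12. The investor offers 12 and keeps 50 − 12 = 38.
Round 1 (the founder proposes): rejecting gives the investor an expected 0.6 × 38 = 22.8; the founder offers that and keeps 27.2.

22.8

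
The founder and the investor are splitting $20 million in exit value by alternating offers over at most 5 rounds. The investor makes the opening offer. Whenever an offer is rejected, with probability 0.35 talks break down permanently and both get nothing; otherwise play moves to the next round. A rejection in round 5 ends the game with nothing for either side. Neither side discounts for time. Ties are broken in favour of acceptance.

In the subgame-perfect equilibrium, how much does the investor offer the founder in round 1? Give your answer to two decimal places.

Round 5 (the investor proposes): rejection yields 0 for the founder; the investor offers 0 and keeps 20.
Round 4 (the founder proposes): rejecting gives the investor an expected 0.65 × 20 = 13, so the founder offers 13, keeping 7.
Round 3 (the investor proposes): rejecting gives the founder an expected 0.65 × 7 = 4.55. The investor offers 4.55 and keeps 20 − 4.55 = 15.45.
Round 2 (the founder proposes): rejecting gives the investor an expected 0.65 × 15.45 = 10.0425, so the founder offers 10.0425, keeping 9.9575.
Round 1 (the investor proposes): rejecting gives the founder an expected 0.65 × 9.9575 = 6.472375, so the investor offers 6.472375, keeping 13.527625.

6.47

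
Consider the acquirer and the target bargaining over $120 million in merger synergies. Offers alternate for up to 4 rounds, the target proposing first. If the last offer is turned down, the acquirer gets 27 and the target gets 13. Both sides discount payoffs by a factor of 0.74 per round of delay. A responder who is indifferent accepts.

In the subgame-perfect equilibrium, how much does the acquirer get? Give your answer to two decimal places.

66.45

Round 4 (the acquirer proposes): the target gets 13 if talks fail, so the acquirer offers 13 and keeps 107.
Round 3 (the target proposes): the acquirer can get 107 next round, worth 0.74 × 107 = 79.18 now; the target offers that and keeps 40.82.
Round 2 (the acquirer proposes): the target can get 40.82 next round, worth 0.74 × 40.82 = 30.2068 now, so the acquirer offers 30.2068, keeping 89.7932.
Round 1 (the target proposes): the acquirer can get 89.7932 next round, worth 0.74 × 89.7932 = 66.446968 now. The target offers 66.446968 and keeps 120 − 66.446968 = 53.553032.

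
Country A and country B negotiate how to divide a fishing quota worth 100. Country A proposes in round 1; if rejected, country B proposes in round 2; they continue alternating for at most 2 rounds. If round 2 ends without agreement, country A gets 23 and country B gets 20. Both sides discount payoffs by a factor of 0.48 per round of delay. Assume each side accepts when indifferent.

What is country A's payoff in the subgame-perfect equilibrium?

63.04

Solve by backward induction from round 2.
Round 2 (country B proposes): country A gets 23 if talks fail, so country B offers 23 and keeps 77.
Round 1 (country A proposes): country B can get 77 next round, worth 0.48 × 77 = 36.96 now. Country A offers 36.96 and keeps 100 − 36.96 = 63.04.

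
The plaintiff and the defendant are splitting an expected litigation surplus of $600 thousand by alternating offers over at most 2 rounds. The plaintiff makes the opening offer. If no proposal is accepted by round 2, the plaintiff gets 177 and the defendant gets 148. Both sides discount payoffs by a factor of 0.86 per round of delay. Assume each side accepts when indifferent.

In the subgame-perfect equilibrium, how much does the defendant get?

363.78

Solve by backward induction from round 2.
Round 2 (the defendant proposes): the plaintiff gets 177 if talks fail, so the defendant offers 177 and keeps 423.
Round 1 (the plaintiff proposes): the defendant can get 423 next round, worth 0.86 × 423 = 363.78 now, so the plaintiff offers 363.78, keeping 236.22.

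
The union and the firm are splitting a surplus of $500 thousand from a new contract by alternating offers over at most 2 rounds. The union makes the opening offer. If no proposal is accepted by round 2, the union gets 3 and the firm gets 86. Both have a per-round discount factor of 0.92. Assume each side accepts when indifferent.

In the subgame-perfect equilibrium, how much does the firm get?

457.24

Round 2 (the firm proposes): the union gets 3 if talks fail, so the firm offers 3 and keeps 497.
Round 1 (the union proposes): the firm can get 497 next round, worth 0.92 × 497 = 457.24 now; the union offers that and keeps 42.76.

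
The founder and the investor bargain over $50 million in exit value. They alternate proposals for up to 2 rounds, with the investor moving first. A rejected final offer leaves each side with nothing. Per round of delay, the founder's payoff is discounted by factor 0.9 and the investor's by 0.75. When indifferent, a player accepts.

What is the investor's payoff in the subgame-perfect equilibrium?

Round 2 (the founder proposes): rejection yields 0 for the investor; the founder offers 0 and keeps 50.
Round 1 (the investor proposes): the founder can get 50 next round, worth 0.9 × 50 = 45 now; the investor offers that and keeps 5.

5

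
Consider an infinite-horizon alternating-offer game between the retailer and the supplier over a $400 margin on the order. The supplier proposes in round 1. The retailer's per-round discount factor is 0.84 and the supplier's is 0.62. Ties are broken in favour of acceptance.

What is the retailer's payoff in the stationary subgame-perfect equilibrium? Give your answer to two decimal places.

266.44

When the supplier proposes, the retailer accepts any offer worth at least 0.84 times what the retailer would get by proposing next round; and vice versa.
This gives x = 400 − 0.84y and y = 400 − 0.62x, where x and y are each side's share when it proposes.
Hence (1 − 0.84·0.62)x = 400(1 − 0.84), i.e. 0.4792·x = 64.
x ≈ 133.5559; the retailer's share is 400 − x ≈ 266.4441.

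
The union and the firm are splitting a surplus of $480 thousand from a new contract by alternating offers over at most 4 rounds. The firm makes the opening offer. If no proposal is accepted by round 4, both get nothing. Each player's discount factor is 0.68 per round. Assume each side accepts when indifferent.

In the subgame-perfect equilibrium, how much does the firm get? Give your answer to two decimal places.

224.62

Round 4 (the union proposes): the firm will accept anything ≥ 0, so the union offers 0 and keeps 480.
Round 3 (the firm proposes): the union can get 480 next round, worth 0.68 × 480 = 326.4 now; the firm offers that and keeps 153.6.
Round 2 (the union proposes): the firm can get 153.6 next round, worth 0.68 × 153.6 = 104.448 now, so the union offers 104.448, keeping 375.552.
Round 1 (the firm proposes): the union can get 375.552 next round, worth 0.68 × 375.552 = 255.37536 now. The firm offers 255.37536 and keeps 480 − 255.37536 = 224.62464.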